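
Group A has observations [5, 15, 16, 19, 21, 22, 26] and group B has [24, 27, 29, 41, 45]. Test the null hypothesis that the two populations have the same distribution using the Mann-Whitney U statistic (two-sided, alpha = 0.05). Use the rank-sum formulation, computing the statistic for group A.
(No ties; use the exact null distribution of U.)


Step 1: Combine and sort all 12 observations; assign midranks.
sorted (value, group): (5,X), (15,X), (16,X), (19,X), (21,X), (22,X), (24,Y), (26,X), (27,Y), (29,Y), (41,Y), (45,Y)
ranks: 5->1, 15->2, 16->3, 19->4, 21->5, 22->6, 24->7, 26->8, 27->9, 29->10, 41->11, 45->12
Step 2: Rank sum for X: R1 = 1 + 2 + 3 + 4 + 5 + 6 + 8 = 29.
Step 3: U_X = R1 - n1(n1+1)/2 = 29 - 7*8/2 = 29 - 28 = 1.
       U_Y = n1*n2 - U_X = 35 - 1 = 34.
Step 4: No ties, so the exact null distribution of U (based on enumerating the C(12,7) = 792 equally likely rank assignments) gives the two-sided p-value.
Step 5: p-value = 0.005051; compare to alpha = 0.05. reject H0.

U_X = 1, p = 0.005051, reject H0 at alpha = 0.05.


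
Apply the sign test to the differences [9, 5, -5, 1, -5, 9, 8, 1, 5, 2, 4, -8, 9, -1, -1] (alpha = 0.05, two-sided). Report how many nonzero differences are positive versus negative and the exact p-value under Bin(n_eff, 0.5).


Step 1: Discard zero differences. Original n = 15; n_eff = number of nonzero differences = 15.
Nonzero differences (with sign): +9, +5, -5, +1, -5, +9, +8, +1, +5, +2, +4, -8, +9, -1, -1
Step 2: Count signs: positive = 10, negative = 5.
Step 3: Under H0: P(positive) = 0.5, so the number of positives S ~ Bin(15, 0.5).
Step 4: Two-sided exact p-value = sum of Bin(15,0.5) probabilities at or below the observed probability = 0.301758.
Step 5: alpha = 0.05. fail to reject H0.

n_eff = 15, pos = 10, neg = 5, p = 0.301758, fail to reject H0.


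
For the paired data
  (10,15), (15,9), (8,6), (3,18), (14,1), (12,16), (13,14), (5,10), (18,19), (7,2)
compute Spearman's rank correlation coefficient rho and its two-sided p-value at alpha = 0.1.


Step 1: Rank x and y separately (midranks; no ties here).
rank(x): 10->5, 15->9, 8->4, 3->1, 14->8, 12->6, 13->7, 5->2, 18->10, 7->3
rank(y): 15->7, 9->4, 6->3, 18->9, 1->1, 16->8, 14->6, 10->5, 19->10, 2->2
Step 2: d_i = R_x(i) - R_y(i); compute d_i^2.
  (5-7)^2=4, (9-4)^2=25, (4-3)^2=1, (1-9)^2=64, (8-1)^2=49, (6-8)^2=4, (7-6)^2=1, (2-5)^2=9, (10-10)^2=0, (3-2)^2=1
sum(d^2) = 158.
Step 3: rho = 1 - 6*158 / (10*(10^2 - 1)) = 1 - 948/990 = 0.042424.
Step 4: Under H0, t = rho * sqrt((n-2)/(1-rho^2)) = 0.1201 ~ t(8).
Step 5: Two-sided p-value from the t-distribution with 8 df = 0.907364.
Step 6: alpha = 0.1. fail to reject H0.

rho = 0.0424, p = 0.907364, fail to reject H0 at alpha = 0.1.


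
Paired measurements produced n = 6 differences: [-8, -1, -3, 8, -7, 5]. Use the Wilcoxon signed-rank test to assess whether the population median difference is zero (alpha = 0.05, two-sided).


Step 1: Drop any zero differences (none here) and take |d_i|.
|d| = [8, 1, 3, 8, 7, 5]
Step 2: Midrank |d_i| (ties get averaged ranks).
ranks: |8|->5.5, |1|->1, |3|->2, |8|->5.5, |7|->4, |5|->3
Step 3: Attach original signs; sum ranks with positive sign and with negative sign.
W+ = 5.5 + 3 = 8.5
W- = 5.5 + 1 + 2 + 4 = 12.5
(Check: W+ + W- = 21 should equal n(n+1)/2 = 21.)
Step 4: Test statistic W = min(W+, W-) = 8.5.
Step 5: Ties in |d|, so use the tie-corrected normal approximation.
        E[W] = n(n+1)/4 = 6*7/4 = 10.5.
        Tie groups: |d|=8 (t=2); sum(t^3 - t) = 6.
        Var[W] = n(n+1)(2n+1)/24 - sum(t^3-t)/48 = 546/24 - 6/48 = 22.625.
        z = (W - E[W]) / sqrt(Var[W]) = (8.5 - 10.5) / 4.7566 = -0.4205.
        Two-sided p = 2*Phi(z) = 0.674142.
Step 6: alpha = 0.05. fail to reject H0.

W+ = 8.5, W- = 12.5, W = min = 8.5, p = 0.674142, fail to reject H0.


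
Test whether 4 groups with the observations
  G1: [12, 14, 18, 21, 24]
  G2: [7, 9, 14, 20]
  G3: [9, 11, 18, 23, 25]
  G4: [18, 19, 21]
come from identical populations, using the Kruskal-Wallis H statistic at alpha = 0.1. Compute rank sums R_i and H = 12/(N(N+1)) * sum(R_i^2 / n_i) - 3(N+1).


Step 1: Combine all N = 17 observations and assign midranks.
sorted (value, group, rank): (7,G2,1), (9,G2,2.5), (9,G3,2.5), (11,G3,4), (12,G1,5), (14,G1,6.5), (14,G2,6.5), (18,G1,9), (18,G3,9), (18,G4,9), (19,G4,11), (20,G2,12), (21,G1,13.5), (21,G4,13.5), (23,G3,15), (24,G1,16), (25,G3,17)
Step 2: Sum ranks within each group.
R_1 = 50 (n_1 = 5)
R_2 = 22 (n_2 = 4)
R_3 = 47.5 (n_3 = 5)
R_4 = 33.5 (n_4 = 3)
Step 3: H = 12/(N(N+1)) * sum(R_i^2/n_i) - 3(N+1)
     = 12/(17*18) * (50^2/5 + 22^2/4 + 47.5^2/5 + 33.5^2/3) - 3*18
     = 0.039216 * 1446.33 - 54
     = 2.718954.
Step 4: Ties present; correction factor C = 1 - 42/(17^3 - 17) = 0.991422. Corrected H = 2.718954 / 0.991422 = 2.742480.
Step 5: Under H0, H ~ chi^2(3); p-value = 0.433056.
Step 6: alpha = 0.1. fail to reject H0.

H = 2.7425, df = 3, p = 0.433056, fail to reject H0.


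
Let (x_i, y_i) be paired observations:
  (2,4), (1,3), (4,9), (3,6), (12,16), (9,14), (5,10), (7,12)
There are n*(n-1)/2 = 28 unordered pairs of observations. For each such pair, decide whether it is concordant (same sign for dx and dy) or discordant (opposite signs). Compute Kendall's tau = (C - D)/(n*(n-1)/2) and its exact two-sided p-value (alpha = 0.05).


Step 1: Enumerate the 28 unordered pairs (i,j) with i<j and classify each by sign(x_j-x_i) * sign(y_j-y_i).
  (1,2):dx=-1,dy=-1->C; (1,3):dx=+2,dy=+5->C; (1,4):dx=+1,dy=+2->C; (1,5):dx=+10,dy=+12->C
  (1,6):dx=+7,dy=+10->C; (1,7):dx=+3,dy=+6->C; (1,8):dx=+5,dy=+8->C; (2,3):dx=+3,dy=+6->C
  (2,4):dx=+2,dy=+3->C; (2,5):dx=+11,dy=+13->C; (2,6):dx=+8,dy=+11->C; (2,7):dx=+4,dy=+7->C
  (2,8):dx=+6,dy=+9->C; (3,4):dx=-1,dy=-3->C; (3,5):dx=+8,dy=+7->C; (3,6):dx=+5,dy=+5->C
  (3,7):dx=+1,dy=+1->C; (3,8):dx=+3,dy=+3->C; (4,5):dx=+9,dy=+10->C; (4,6):dx=+6,dy=+8->C
  (4,7):dx=+2,dy=+4->C; (4,8):dx=+4,dy=+6->C; (5,6):dx=-3,dy=-2->C; (5,7):dx=-7,dy=-6->C
  (5,8):dx=-5,dy=-4->C; (6,7):dx=-4,dy=-4->C; (6,8):dx=-2,dy=-2->C; (7,8):dx=+2,dy=+2->C
Step 2: C = 28, D = 0, total pairs = 28.
Step 3: tau = (C - D)/(n(n-1)/2) = (28 - 0)/28 = 1.000000.
Step 4: Exact two-sided p-value (enumerate n! = 40320 permutations of y under H0): p = 0.000050.
Step 5: alpha = 0.05. reject H0.

tau_b = 1.0000 (C=28, D=0), p = 0.000050, reject H0.


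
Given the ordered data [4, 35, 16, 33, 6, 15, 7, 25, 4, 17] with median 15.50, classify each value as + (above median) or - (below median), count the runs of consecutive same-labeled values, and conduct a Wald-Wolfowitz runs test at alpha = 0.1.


Step 1: Compute median = 15.50; label A = above, B = below.
Labels in order: BAAABBBABA  (n_A = 5, n_B = 5)
Step 2: Count runs R = 6.
Step 3: Under H0 (random ordering), E[R] = 2*n_A*n_B/(n_A+n_B) + 1 = 2*5*5/10 + 1 = 6.0000.
        Var[R] = 2*n_A*n_B*(2*n_A*n_B - n_A - n_B) / ((n_A+n_B)^2 * (n_A+n_B-1)) = 2000/900 = 2.2222.
        SD[R] = 1.4907.
Step 4: R = E[R], so z = 0 with no continuity correction.
Step 5: Two-sided p-value via normal approximation = 2*(1 - Phi(|z|)) = 1.000000.
Step 6: alpha = 0.1. fail to reject H0.

R = 6, z = 0.0000, p = 1.000000, fail to reject H0.


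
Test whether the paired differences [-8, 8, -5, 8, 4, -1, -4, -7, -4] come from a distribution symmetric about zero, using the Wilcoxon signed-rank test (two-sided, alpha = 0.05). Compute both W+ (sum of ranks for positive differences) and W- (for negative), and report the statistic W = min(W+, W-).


Step 1: Drop any zero differences (none here) and take |d_i|.
|d| = [8, 8, 5, 8, 4, 1, 4, 7, 4]
Step 2: Midrank |d_i| (ties get averaged ranks).
ranks: |8|->8, |8|->8, |5|->5, |8|->8, |4|->3, |1|->1, |4|->3, |7|->6, |4|->3
Step 3: Attach original signs; sum ranks with positive sign and with negative sign.
W+ = 8 + 8 + 3 = 19
W- = 8 + 5 + 1 + 3 + 6 + 3 = 26
(Check: W+ + W- = 45 should equal n(n+1)/2 = 45.)
Step 4: Test statistic W = min(W+, W-) = 19.
Step 5: Ties in |d|, so use the tie-corrected normal approximation.
        E[W] = n(n+1)/4 = 9*10/4 = 22.5.
        Tie groups: |d|=4 (t=3), |d|=8 (t=3); sum(t^3 - t) = 48.
        Var[W] = n(n+1)(2n+1)/24 - sum(t^3-t)/48 = 1710/24 - 48/48 = 70.25.
        z = (W - E[W]) / sqrt(Var[W]) = (19 - 22.5) / 8.3815 = -0.4176.
        Two-sided p = 2*Phi(z) = 0.676251.
Step 6: alpha = 0.05. fail to reject H0.

W+ = 19, W- = 26, W = min = 19, p = 0.676251, fail to reject H0.


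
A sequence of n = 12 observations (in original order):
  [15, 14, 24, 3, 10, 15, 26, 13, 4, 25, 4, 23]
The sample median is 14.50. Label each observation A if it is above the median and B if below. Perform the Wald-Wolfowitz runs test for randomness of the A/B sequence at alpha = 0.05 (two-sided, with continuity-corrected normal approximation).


Step 1: Compute median = 14.50; label A = above, B = below.
Labels in order: ABABBAABBABA  (n_A = 6, n_B = 6)
Step 2: Count runs R = 9.
Step 3: Under H0 (random ordering), E[R] = 2*n_A*n_B/(n_A+n_B) + 1 = 2*6*6/12 + 1 = 7.0000.
        Var[R] = 2*n_A*n_B*(2*n_A*n_B - n_A - n_B) / ((n_A+n_B)^2 * (n_A+n_B-1)) = 4320/1584 = 2.7273.
        SD[R] = 1.6514.
Step 4: Continuity-corrected z = (R - 0.5 - E[R]) / SD[R] = (9 - 0.5 - 7.0000) / 1.6514 = 0.9083.
Step 5: Two-sided p-value via normal approximation = 2*(1 - Phi(|z|)) = 0.363722.
Step 6: alpha = 0.05. fail to reject H0.

R = 9, z = 0.9083, p = 0.363722, fail to reject H0.


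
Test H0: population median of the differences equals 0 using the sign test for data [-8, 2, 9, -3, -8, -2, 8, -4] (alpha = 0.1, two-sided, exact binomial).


Step 1: Discard zero differences. Original n = 8; n_eff = number of nonzero differences = 8.
Nonzero differences (with sign): -8, +2, +9, -3, -8, -2, +8, -4
Step 2: Count signs: positive = 3, negative = 5.
Step 3: Under H0: P(positive) = 0.5, so the number of positives S ~ Bin(8, 0.5).
Step 4: Two-sided exact p-value = sum of Bin(8,0.5) probabilities at or below the observed probability = 0.726562.
Step 5: alpha = 0.1. fail to reject H0.

n_eff = 8, pos = 3, neg = 5, p = 0.726562, fail to reject H0.


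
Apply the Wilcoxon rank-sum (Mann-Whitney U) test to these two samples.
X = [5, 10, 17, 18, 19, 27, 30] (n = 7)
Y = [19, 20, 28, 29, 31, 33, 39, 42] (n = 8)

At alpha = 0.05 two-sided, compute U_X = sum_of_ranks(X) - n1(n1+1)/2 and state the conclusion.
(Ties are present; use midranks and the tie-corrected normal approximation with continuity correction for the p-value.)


Step 1: Combine and sort all 15 observations; assign midranks.
sorted (value, group): (5,X), (10,X), (17,X), (18,X), (19,X), (19,Y), (20,Y), (27,X), (28,Y), (29,Y), (30,X), (31,Y), (33,Y), (39,Y), (42,Y)
ranks: 5->1, 10->2, 17->3, 18->4, 19->5.5, 19->5.5, 20->7, 27->8, 28->9, 29->10, 30->11, 31->12, 33->13, 39->14, 42->15
Step 2: Rank sum for X: R1 = 1 + 2 + 3 + 4 + 5.5 + 8 + 11 = 34.5.
Step 3: U_X = R1 - n1(n1+1)/2 = 34.5 - 7*8/2 = 34.5 - 28 = 6.5.
       U_Y = n1*n2 - U_X = 56 - 6.5 = 49.5.
Step 4: Ties are present, so use the tie-corrected normal approximation (with continuity correction) for the p-value.
Step 5: p-value = 0.014997; compare to alpha = 0.05. reject H0.

U_X = 6.5, p = 0.014997, reject H0 at alpha = 0.05.


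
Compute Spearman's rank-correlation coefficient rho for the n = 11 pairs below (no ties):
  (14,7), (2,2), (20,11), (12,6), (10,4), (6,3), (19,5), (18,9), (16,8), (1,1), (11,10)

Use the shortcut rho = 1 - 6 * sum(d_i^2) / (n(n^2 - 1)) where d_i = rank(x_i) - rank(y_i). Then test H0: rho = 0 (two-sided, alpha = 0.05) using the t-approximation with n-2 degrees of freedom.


Step 1: Rank x and y separately (midranks; no ties here).
rank(x): 14->7, 2->2, 20->11, 12->6, 10->4, 6->3, 19->10, 18->9, 16->8, 1->1, 11->5
rank(y): 7->7, 2->2, 11->11, 6->6, 4->4, 3->3, 5->5, 9->9, 8->8, 1->1, 10->10
Step 2: d_i = R_x(i) - R_y(i); compute d_i^2.
  (7-7)^2=0, (2-2)^2=0, (11-11)^2=0, (6-6)^2=0, (4-4)^2=0, (3-3)^2=0, (10-5)^2=25, (9-9)^2=0, (8-8)^2=0, (1-1)^2=0, (5-10)^2=25
sum(d^2) = 50.
Step 3: rho = 1 - 6*50 / (11*(11^2 - 1)) = 1 - 300/1320 = 0.772727.
Step 4: Under H0, t = rho * sqrt((n-2)/(1-rho^2)) = 3.6522 ~ t(9).
Step 5: Two-sided p-value from the t-distribution with 9 df = 0.005299.
Step 6: alpha = 0.05. reject H0.

rho = 0.7727, p = 0.005299, reject H0 at alpha = 0.05.


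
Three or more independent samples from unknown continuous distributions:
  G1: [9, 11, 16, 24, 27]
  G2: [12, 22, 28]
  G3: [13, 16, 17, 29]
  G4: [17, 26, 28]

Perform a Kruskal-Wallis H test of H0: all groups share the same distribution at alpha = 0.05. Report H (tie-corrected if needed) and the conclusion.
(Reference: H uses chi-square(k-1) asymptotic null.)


Step 1: Combine all N = 15 observations and assign midranks.
sorted (value, group, rank): (9,G1,1), (11,G1,2), (12,G2,3), (13,G3,4), (16,G1,5.5), (16,G3,5.5), (17,G3,7.5), (17,G4,7.5), (22,G2,9), (24,G1,10), (26,G4,11), (27,G1,12), (28,G2,13.5), (28,G4,13.5), (29,G3,15)
Step 2: Sum ranks within each group.
R_1 = 30.5 (n_1 = 5)
R_2 = 25.5 (n_2 = 3)
R_3 = 32 (n_3 = 4)
R_4 = 32 (n_4 = 3)
Step 3: H = 12/(N(N+1)) * sum(R_i^2/n_i) - 3(N+1)
     = 12/(15*16) * (30.5^2/5 + 25.5^2/3 + 32^2/4 + 32^2/3) - 3*16
     = 0.050000 * 1000.13 - 48
     = 2.006667.
Step 4: Ties present; correction factor C = 1 - 18/(15^3 - 15) = 0.994643. Corrected H = 2.006667 / 0.994643 = 2.017475.
Step 5: Under H0, H ~ chi^2(3); p-value = 0.568788.
Step 6: alpha = 0.05. fail to reject H0.

H = 2.0175, df = 3, p = 0.568788, fail to reject H0.


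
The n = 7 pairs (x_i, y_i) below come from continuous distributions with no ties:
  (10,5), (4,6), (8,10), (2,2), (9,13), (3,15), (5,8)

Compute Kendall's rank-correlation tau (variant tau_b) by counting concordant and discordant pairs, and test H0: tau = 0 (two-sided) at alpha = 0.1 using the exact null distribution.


Step 1: Enumerate the 21 unordered pairs (i,j) with i<j and classify each by sign(x_j-x_i) * sign(y_j-y_i).
  (1,2):dx=-6,dy=+1->D; (1,3):dx=-2,dy=+5->D; (1,4):dx=-8,dy=-3->C; (1,5):dx=-1,dy=+8->D
  (1,6):dx=-7,dy=+10->D; (1,7):dx=-5,dy=+3->D; (2,3):dx=+4,dy=+4->C; (2,4):dx=-2,dy=-4->C
  (2,5):dx=+5,dy=+7->C; (2,6):dx=-1,dy=+9->D; (2,7):dx=+1,dy=+2->C; (3,4):dx=-6,dy=-8->C
  (3,5):dx=+1,dy=+3->C; (3,6):dx=-5,dy=+5->D; (3,7):dx=-3,dy=-2->C; (4,5):dx=+7,dy=+11->C
  (4,6):dx=+1,dy=+13->C; (4,7):dx=+3,dy=+6->C; (5,6):dx=-6,dy=+2->D; (5,7):dx=-4,dy=-5->C
  (6,7):dx=+2,dy=-7->D
Step 2: C = 12, D = 9, total pairs = 21.
Step 3: tau = (C - D)/(n(n-1)/2) = (12 - 9)/21 = 0.142857.
Step 4: Exact two-sided p-value (enumerate n! = 5040 permutations of y under H0): p = 0.772619.
Step 5: alpha = 0.1. fail to reject H0.

tau_b = 0.1429 (C=12, D=9), p = 0.772619, fail to reject H0.


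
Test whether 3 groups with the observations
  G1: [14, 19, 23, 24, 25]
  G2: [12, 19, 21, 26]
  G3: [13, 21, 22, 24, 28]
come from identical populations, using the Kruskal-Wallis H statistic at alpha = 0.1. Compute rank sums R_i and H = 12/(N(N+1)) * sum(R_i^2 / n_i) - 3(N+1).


Step 1: Combine all N = 14 observations and assign midranks.
sorted (value, group, rank): (12,G2,1), (13,G3,2), (14,G1,3), (19,G1,4.5), (19,G2,4.5), (21,G2,6.5), (21,G3,6.5), (22,G3,8), (23,G1,9), (24,G1,10.5), (24,G3,10.5), (25,G1,12), (26,G2,13), (28,G3,14)
Step 2: Sum ranks within each group.
R_1 = 39 (n_1 = 5)
R_2 = 25 (n_2 = 4)
R_3 = 41 (n_3 = 5)
Step 3: H = 12/(N(N+1)) * sum(R_i^2/n_i) - 3(N+1)
     = 12/(14*15) * (39^2/5 + 25^2/4 + 41^2/5) - 3*15
     = 0.057143 * 796.65 - 45
     = 0.522857.
Step 4: Ties present; correction factor C = 1 - 18/(14^3 - 14) = 0.993407. Corrected H = 0.522857 / 0.993407 = 0.526327.
Step 5: Under H0, H ~ chi^2(2); p-value = 0.768616.
Step 6: alpha = 0.1. fail to reject H0.

H = 0.5263, df = 2, p = 0.768616, fail to reject H0.


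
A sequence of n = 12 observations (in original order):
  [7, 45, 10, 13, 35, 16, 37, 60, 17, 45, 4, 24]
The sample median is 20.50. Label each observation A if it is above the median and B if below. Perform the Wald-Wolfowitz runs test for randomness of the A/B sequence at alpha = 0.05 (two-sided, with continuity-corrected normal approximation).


Step 1: Compute median = 20.50; label A = above, B = below.
Labels in order: BABBABAABABA  (n_A = 6, n_B = 6)
Step 2: Count runs R = 10.
Step 3: Under H0 (random ordering), E[R] = 2*n_A*n_B/(n_A+n_B) + 1 = 2*6*6/12 + 1 = 7.0000.
        Var[R] = 2*n_A*n_B*(2*n_A*n_B - n_A - n_B) / ((n_A+n_B)^2 * (n_A+n_B-1)) = 4320/1584 = 2.7273.
        SD[R] = 1.6514.
Step 4: Continuity-corrected z = (R - 0.5 - E[R]) / SD[R] = (10 - 0.5 - 7.0000) / 1.6514 = 1.5138.
Step 5: Two-sided p-value via normal approximation = 2*(1 - Phi(|z|)) = 0.130070.
Step 6: alpha = 0.05. fail to reject H0.

R = 10, z = 1.5138, p = 0.130070, fail to reject H0.


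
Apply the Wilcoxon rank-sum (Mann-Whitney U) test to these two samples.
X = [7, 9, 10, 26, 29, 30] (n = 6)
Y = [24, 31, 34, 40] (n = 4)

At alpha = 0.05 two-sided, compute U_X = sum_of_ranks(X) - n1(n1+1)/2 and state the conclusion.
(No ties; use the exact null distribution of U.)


Step 1: Combine and sort all 10 observations; assign midranks.
sorted (value, group): (7,X), (9,X), (10,X), (24,Y), (26,X), (29,X), (30,X), (31,Y), (34,Y), (40,Y)
ranks: 7->1, 9->2, 10->3, 24->4, 26->5, 29->6, 30->7, 31->8, 34->9, 40->10
Step 2: Rank sum for X: R1 = 1 + 2 + 3 + 5 + 6 + 7 = 24.
Step 3: U_X = R1 - n1(n1+1)/2 = 24 - 6*7/2 = 24 - 21 = 3.
       U_Y = n1*n2 - U_X = 24 - 3 = 21.
Step 4: No ties, so the exact null distribution of U (based on enumerating the C(10,6) = 210 equally likely rank assignments) gives the two-sided p-value.
Step 5: p-value = 0.066667; compare to alpha = 0.05. fail to reject H0.

U_X = 3, p = 0.066667, fail to reject H0 at alpha = 0.05.


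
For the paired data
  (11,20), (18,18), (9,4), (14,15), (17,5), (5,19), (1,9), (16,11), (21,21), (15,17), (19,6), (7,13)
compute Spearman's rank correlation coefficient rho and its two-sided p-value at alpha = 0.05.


Step 1: Rank x and y separately (midranks; no ties here).
rank(x): 11->5, 18->10, 9->4, 14->6, 17->9, 5->2, 1->1, 16->8, 21->12, 15->7, 19->11, 7->3
rank(y): 20->11, 18->9, 4->1, 15->7, 5->2, 19->10, 9->4, 11->5, 21->12, 17->8, 6->3, 13->6
Step 2: d_i = R_x(i) - R_y(i); compute d_i^2.
  (5-11)^2=36, (10-9)^2=1, (4-1)^2=9, (6-7)^2=1, (9-2)^2=49, (2-10)^2=64, (1-4)^2=9, (8-5)^2=9, (12-12)^2=0, (7-8)^2=1, (11-3)^2=64, (3-6)^2=9
sum(d^2) = 252.
Step 3: rho = 1 - 6*252 / (12*(12^2 - 1)) = 1 - 1512/1716 = 0.118881.
Step 4: Under H0, t = rho * sqrt((n-2)/(1-rho^2)) = 0.3786 ~ t(10).
Step 5: Two-sided p-value from the t-distribution with 10 df = 0.712884.
Step 6: alpha = 0.05. fail to reject H0.

rho = 0.1189, p = 0.712884, fail to reject H0 at alpha = 0.05.


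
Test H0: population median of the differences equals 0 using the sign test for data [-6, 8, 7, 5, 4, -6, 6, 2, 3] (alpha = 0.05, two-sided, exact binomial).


Step 1: Discard zero differences. Original n = 9; n_eff = number of nonzero differences = 9.
Nonzero differences (with sign): -6, +8, +7, +5, +4, -6, +6, +2, +3
Step 2: Count signs: positive = 7, negative = 2.
Step 3: Under H0: P(positive) = 0.5, so the number of positives S ~ Bin(9, 0.5).
Step 4: Two-sided exact p-value = sum of Bin(9,0.5) probabilities at or below the observed probability = 0.179688.
Step 5: alpha = 0.05. fail to reject H0.

n_eff = 9, pos = 7, neg = 2, p = 0.179688, fail to reject H0.


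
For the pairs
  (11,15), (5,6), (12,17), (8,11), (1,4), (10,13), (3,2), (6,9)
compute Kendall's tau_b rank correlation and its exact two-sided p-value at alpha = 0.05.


Step 1: Enumerate the 28 unordered pairs (i,j) with i<j and classify each by sign(x_j-x_i) * sign(y_j-y_i).
  (1,2):dx=-6,dy=-9->C; (1,3):dx=+1,dy=+2->C; (1,4):dx=-3,dy=-4->C; (1,5):dx=-10,dy=-11->C
  (1,6):dx=-1,dy=-2->C; (1,7):dx=-8,dy=-13->C; (1,8):dx=-5,dy=-6->C; (2,3):dx=+7,dy=+11->C
  (2,4):dx=+3,dy=+5->C; (2,5):dx=-4,dy=-2->C; (2,6):dx=+5,dy=+7->C; (2,7):dx=-2,dy=-4->C
  (2,8):dx=+1,dy=+3->C; (3,4):dx=-4,dy=-6->C; (3,5):dx=-11,dy=-13->C; (3,6):dx=-2,dy=-4->C
  (3,7):dx=-9,dy=-15->C; (3,8):dx=-6,dy=-8->C; (4,5):dx=-7,dy=-7->C; (4,6):dx=+2,dy=+2->C
  (4,7):dx=-5,dy=-9->C; (4,8):dx=-2,dy=-2->C; (5,6):dx=+9,dy=+9->C; (5,7):dx=+2,dy=-2->D
  (5,8):dx=+5,dy=+5->C; (6,7):dx=-7,dy=-11->C; (6,8):dx=-4,dy=-4->C; (7,8):dx=+3,dy=+7->C
Step 2: C = 27, D = 1, total pairs = 28.
Step 3: tau = (C - D)/(n(n-1)/2) = (27 - 1)/28 = 0.928571.
Step 4: Exact two-sided p-value (enumerate n! = 40320 permutations of y under H0): p = 0.000397.
Step 5: alpha = 0.05. reject H0.

tau_b = 0.9286 (C=27, D=1), p = 0.000397, reject H0.


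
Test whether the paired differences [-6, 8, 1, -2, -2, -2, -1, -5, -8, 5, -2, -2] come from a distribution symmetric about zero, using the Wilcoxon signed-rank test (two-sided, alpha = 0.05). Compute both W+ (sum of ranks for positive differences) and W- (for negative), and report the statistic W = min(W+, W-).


Step 1: Drop any zero differences (none here) and take |d_i|.
|d| = [6, 8, 1, 2, 2, 2, 1, 5, 8, 5, 2, 2]
Step 2: Midrank |d_i| (ties get averaged ranks).
ranks: |6|->10, |8|->11.5, |1|->1.5, |2|->5, |2|->5, |2|->5, |1|->1.5, |5|->8.5, |8|->11.5, |5|->8.5, |2|->5, |2|->5
Step 3: Attach original signs; sum ranks with positive sign and with negative sign.
W+ = 11.5 + 1.5 + 8.5 = 21.5
W- = 10 + 5 + 5 + 5 + 1.5 + 8.5 + 11.5 + 5 + 5 = 56.5
(Check: W+ + W- = 78 should equal n(n+1)/2 = 78.)
Step 4: Test statistic W = min(W+, W-) = 21.5.
Step 5: Ties in |d|, so use the tie-corrected normal approximation.
        E[W] = n(n+1)/4 = 12*13/4 = 39.
        Tie groups: |d|=1 (t=2), |d|=2 (t=5), |d|=5 (t=2), |d|=8 (t=2); sum(t^3 - t) = 138.
        Var[W] = n(n+1)(2n+1)/24 - sum(t^3-t)/48 = 3900/24 - 138/48 = 159.625.
        z = (W - E[W]) / sqrt(Var[W]) = (21.5 - 39) / 12.6343 = -1.3851.
        Two-sided p = 2*Phi(z) = 0.166016.
Step 6: alpha = 0.05. fail to reject H0.

W+ = 21.5, W- = 56.5, W = min = 21.5, p = 0.166016, fail to reject H0.


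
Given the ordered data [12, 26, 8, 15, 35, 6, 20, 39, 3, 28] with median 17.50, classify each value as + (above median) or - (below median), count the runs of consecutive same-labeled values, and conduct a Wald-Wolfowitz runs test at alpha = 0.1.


Step 1: Compute median = 17.50; label A = above, B = below.
Labels in order: BABBABAABA  (n_A = 5, n_B = 5)
Step 2: Count runs R = 8.
Step 3: Under H0 (random ordering), E[R] = 2*n_A*n_B/(n_A+n_B) + 1 = 2*5*5/10 + 1 = 6.0000.
        Var[R] = 2*n_A*n_B*(2*n_A*n_B - n_A - n_B) / ((n_A+n_B)^2 * (n_A+n_B-1)) = 2000/900 = 2.2222.
        SD[R] = 1.4907.
Step 4: Continuity-corrected z = (R - 0.5 - E[R]) / SD[R] = (8 - 0.5 - 6.0000) / 1.4907 = 1.0062.
Step 5: Two-sided p-value via normal approximation = 2*(1 - Phi(|z|)) = 0.314305.
Step 6: alpha = 0.1. fail to reject H0.

R = 8, z = 1.0062, p = 0.314305, fail to reject H0.


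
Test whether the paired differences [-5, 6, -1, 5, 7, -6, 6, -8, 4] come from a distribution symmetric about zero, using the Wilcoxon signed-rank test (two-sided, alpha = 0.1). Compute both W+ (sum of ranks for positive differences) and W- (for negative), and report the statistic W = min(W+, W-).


Step 1: Drop any zero differences (none here) and take |d_i|.
|d| = [5, 6, 1, 5, 7, 6, 6, 8, 4]
Step 2: Midrank |d_i| (ties get averaged ranks).
ranks: |5|->3.5, |6|->6, |1|->1, |5|->3.5, |7|->8, |6|->6, |6|->6, |8|->9, |4|->2
Step 3: Attach original signs; sum ranks with positive sign and with negative sign.
W+ = 6 + 3.5 + 8 + 6 + 2 = 25.5
W- = 3.5 + 1 + 6 + 9 = 19.5
(Check: W+ + W- = 45 should equal n(n+1)/2 = 45.)
Step 4: Test statistic W = min(W+, W-) = 19.5.
Step 5: Ties in |d|, so use the tie-corrected normal approximation.
        E[W] = n(n+1)/4 = 9*10/4 = 22.5.
        Tie groups: |d|=5 (t=2), |d|=6 (t=3); sum(t^3 - t) = 30.
        Var[W] = n(n+1)(2n+1)/24 - sum(t^3-t)/48 = 1710/24 - 30/48 = 70.625.
        z = (W - E[W]) / sqrt(Var[W]) = (19.5 - 22.5) / 8.4039 = -0.3570.
        Two-sided p = 2*Phi(z) = 0.721108.
Step 6: alpha = 0.1. fail to reject H0.

W+ = 25.5, W- = 19.5, W = min = 19.5, p = 0.721108, fail to reject H0.


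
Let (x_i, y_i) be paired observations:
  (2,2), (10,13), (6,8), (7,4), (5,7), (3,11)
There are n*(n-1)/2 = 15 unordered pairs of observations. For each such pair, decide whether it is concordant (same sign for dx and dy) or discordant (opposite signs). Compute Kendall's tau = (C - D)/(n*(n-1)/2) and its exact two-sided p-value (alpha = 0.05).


Step 1: Enumerate the 15 unordered pairs (i,j) with i<j and classify each by sign(x_j-x_i) * sign(y_j-y_i).
  (1,2):dx=+8,dy=+11->C; (1,3):dx=+4,dy=+6->C; (1,4):dx=+5,dy=+2->C; (1,5):dx=+3,dy=+5->C
  (1,6):dx=+1,dy=+9->C; (2,3):dx=-4,dy=-5->C; (2,4):dx=-3,dy=-9->C; (2,5):dx=-5,dy=-6->C
  (2,6):dx=-7,dy=-2->C; (3,4):dx=+1,dy=-4->D; (3,5):dx=-1,dy=-1->C; (3,6):dx=-3,dy=+3->D
  (4,5):dx=-2,dy=+3->D; (4,6):dx=-4,dy=+7->D; (5,6):dx=-2,dy=+4->D
Step 2: C = 10, D = 5, total pairs = 15.
Step 3: tau = (C - D)/(n(n-1)/2) = (10 - 5)/15 = 0.333333.
Step 4: Exact two-sided p-value (enumerate n! = 720 permutations of y under H0): p = 0.469444.
Step 5: alpha = 0.05. fail to reject H0.

tau_b = 0.3333 (C=10, D=5), p = 0.469444, fail to reject H0.


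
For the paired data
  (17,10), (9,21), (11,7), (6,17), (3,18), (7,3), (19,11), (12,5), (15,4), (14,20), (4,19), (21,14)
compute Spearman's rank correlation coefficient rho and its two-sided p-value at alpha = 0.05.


Step 1: Rank x and y separately (midranks; no ties here).
rank(x): 17->10, 9->5, 11->6, 6->3, 3->1, 7->4, 19->11, 12->7, 15->9, 14->8, 4->2, 21->12
rank(y): 10->5, 21->12, 7->4, 17->8, 18->9, 3->1, 11->6, 5->3, 4->2, 20->11, 19->10, 14->7
Step 2: d_i = R_x(i) - R_y(i); compute d_i^2.
  (10-5)^2=25, (5-12)^2=49, (6-4)^2=4, (3-8)^2=25, (1-9)^2=64, (4-1)^2=9, (11-6)^2=25, (7-3)^2=16, (9-2)^2=49, (8-11)^2=9, (2-10)^2=64, (12-7)^2=25
sum(d^2) = 364.
Step 3: rho = 1 - 6*364 / (12*(12^2 - 1)) = 1 - 2184/1716 = -0.272727.
Step 4: Under H0, t = rho * sqrt((n-2)/(1-rho^2)) = -0.8964 ~ t(10).
Step 5: Two-sided p-value from the t-distribution with 10 df = 0.391097.
Step 6: alpha = 0.05. fail to reject H0.

rho = -0.2727, p = 0.391097, fail to reject H0 at alpha = 0.05.


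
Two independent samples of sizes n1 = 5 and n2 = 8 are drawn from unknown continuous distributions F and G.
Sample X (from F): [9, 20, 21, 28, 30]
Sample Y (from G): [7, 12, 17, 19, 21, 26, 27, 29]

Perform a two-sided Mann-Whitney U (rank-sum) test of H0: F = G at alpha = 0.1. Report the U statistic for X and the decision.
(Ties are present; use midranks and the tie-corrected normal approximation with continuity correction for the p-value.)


Step 1: Combine and sort all 13 observations; assign midranks.
sorted (value, group): (7,Y), (9,X), (12,Y), (17,Y), (19,Y), (20,X), (21,X), (21,Y), (26,Y), (27,Y), (28,X), (29,Y), (30,X)
ranks: 7->1, 9->2, 12->3, 17->4, 19->5, 20->6, 21->7.5, 21->7.5, 26->9, 27->10, 28->11, 29->12, 30->13
Step 2: Rank sum for X: R1 = 2 + 6 + 7.5 + 11 + 13 = 39.5.
Step 3: U_X = R1 - n1(n1+1)/2 = 39.5 - 5*6/2 = 39.5 - 15 = 24.5.
       U_Y = n1*n2 - U_X = 40 - 24.5 = 15.5.
Step 4: Ties are present, so use the tie-corrected normal approximation (with continuity correction) for the p-value.
Step 5: p-value = 0.557643; compare to alpha = 0.1. fail to reject H0.

U_X = 24.5, p = 0.557643, fail to reject H0 at alpha = 0.1.


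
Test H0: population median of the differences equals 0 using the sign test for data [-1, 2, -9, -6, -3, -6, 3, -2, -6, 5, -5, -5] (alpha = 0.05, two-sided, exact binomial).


Step 1: Discard zero differences. Original n = 12; n_eff = number of nonzero differences = 12.
Nonzero differences (with sign): -1, +2, -9, -6, -3, -6, +3, -2, -6, +5, -5, -5
Step 2: Count signs: positive = 3, negative = 9.
Step 3: Under H0: P(positive) = 0.5, so the number of positives S ~ Bin(12, 0.5).
Step 4: Two-sided exact p-value = sum of Bin(12,0.5) probabilities at or below the observed probability = 0.145996.
Step 5: alpha = 0.05. fail to reject H0.

n_eff = 12, pos = 3, neg = 9, p = 0.145996, fail to reject H0.


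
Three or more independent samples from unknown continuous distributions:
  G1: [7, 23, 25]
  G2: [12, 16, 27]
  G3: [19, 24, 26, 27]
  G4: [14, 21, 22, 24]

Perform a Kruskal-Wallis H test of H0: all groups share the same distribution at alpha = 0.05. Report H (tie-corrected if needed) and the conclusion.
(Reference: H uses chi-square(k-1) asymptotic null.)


Step 1: Combine all N = 14 observations and assign midranks.
sorted (value, group, rank): (7,G1,1), (12,G2,2), (14,G4,3), (16,G2,4), (19,G3,5), (21,G4,6), (22,G4,7), (23,G1,8), (24,G3,9.5), (24,G4,9.5), (25,G1,11), (26,G3,12), (27,G2,13.5), (27,G3,13.5)
Step 2: Sum ranks within each group.
R_1 = 20 (n_1 = 3)
R_2 = 19.5 (n_2 = 3)
R_3 = 40 (n_3 = 4)
R_4 = 25.5 (n_4 = 4)
Step 3: H = 12/(N(N+1)) * sum(R_i^2/n_i) - 3(N+1)
     = 12/(14*15) * (20^2/3 + 19.5^2/3 + 40^2/4 + 25.5^2/4) - 3*15
     = 0.057143 * 822.646 - 45
     = 2.008333.
Step 4: Ties present; correction factor C = 1 - 12/(14^3 - 14) = 0.995604. Corrected H = 2.008333 / 0.995604 = 2.017200.
Step 5: Under H0, H ~ chi^2(3); p-value = 0.568844.
Step 6: alpha = 0.05. fail to reject H0.

H = 2.0172, df = 3, p = 0.568844, fail to reject H0.


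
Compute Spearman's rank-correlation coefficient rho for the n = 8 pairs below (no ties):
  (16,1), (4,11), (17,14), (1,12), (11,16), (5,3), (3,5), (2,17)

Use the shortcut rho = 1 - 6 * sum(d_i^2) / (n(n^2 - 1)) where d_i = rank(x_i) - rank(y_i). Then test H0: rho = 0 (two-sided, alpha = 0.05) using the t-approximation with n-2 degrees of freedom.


Step 1: Rank x and y separately (midranks; no ties here).
rank(x): 16->7, 4->4, 17->8, 1->1, 11->6, 5->5, 3->3, 2->2
rank(y): 1->1, 11->4, 14->6, 12->5, 16->7, 3->2, 5->3, 17->8
Step 2: d_i = R_x(i) - R_y(i); compute d_i^2.
  (7-1)^2=36, (4-4)^2=0, (8-6)^2=4, (1-5)^2=16, (6-7)^2=1, (5-2)^2=9, (3-3)^2=0, (2-8)^2=36
sum(d^2) = 102.
Step 3: rho = 1 - 6*102 / (8*(8^2 - 1)) = 1 - 612/504 = -0.214286.
Step 4: Under H0, t = rho * sqrt((n-2)/(1-rho^2)) = -0.5374 ~ t(6).
Step 5: Two-sided p-value from the t-distribution with 6 df = 0.610344.
Step 6: alpha = 0.05. fail to reject H0.

rho = -0.2143, p = 0.610344, fail to reject H0 at alpha = 0.05.


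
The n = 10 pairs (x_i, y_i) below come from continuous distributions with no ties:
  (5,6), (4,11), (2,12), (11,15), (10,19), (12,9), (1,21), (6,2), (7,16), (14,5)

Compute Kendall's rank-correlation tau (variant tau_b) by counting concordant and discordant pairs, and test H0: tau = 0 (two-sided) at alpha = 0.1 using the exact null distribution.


Step 1: Enumerate the 45 unordered pairs (i,j) with i<j and classify each by sign(x_j-x_i) * sign(y_j-y_i).
  (1,2):dx=-1,dy=+5->D; (1,3):dx=-3,dy=+6->D; (1,4):dx=+6,dy=+9->C; (1,5):dx=+5,dy=+13->C
  (1,6):dx=+7,dy=+3->C; (1,7):dx=-4,dy=+15->D; (1,8):dx=+1,dy=-4->D; (1,9):dx=+2,dy=+10->C
  (1,10):dx=+9,dy=-1->D; (2,3):dx=-2,dy=+1->D; (2,4):dx=+7,dy=+4->C; (2,5):dx=+6,dy=+8->C
  (2,6):dx=+8,dy=-2->D; (2,7):dx=-3,dy=+10->D; (2,8):dx=+2,dy=-9->D; (2,9):dx=+3,dy=+5->C
  (2,10):dx=+10,dy=-6->D; (3,4):dx=+9,dy=+3->C; (3,5):dx=+8,dy=+7->C; (3,6):dx=+10,dy=-3->D
  (3,7):dx=-1,dy=+9->D; (3,8):dx=+4,dy=-10->D; (3,9):dx=+5,dy=+4->C; (3,10):dx=+12,dy=-7->D
  (4,5):dx=-1,dy=+4->D; (4,6):dx=+1,dy=-6->D; (4,7):dx=-10,dy=+6->D; (4,8):dx=-5,dy=-13->C
  (4,9):dx=-4,dy=+1->D; (4,10):dx=+3,dy=-10->D; (5,6):dx=+2,dy=-10->D; (5,7):dx=-9,dy=+2->D
  (5,8):dx=-4,dy=-17->C; (5,9):dx=-3,dy=-3->C; (5,10):dx=+4,dy=-14->D; (6,7):dx=-11,dy=+12->D
  (6,8):dx=-6,dy=-7->C; (6,9):dx=-5,dy=+7->D; (6,10):dx=+2,dy=-4->D; (7,8):dx=+5,dy=-19->D
  (7,9):dx=+6,dy=-5->D; (7,10):dx=+13,dy=-16->D; (8,9):dx=+1,dy=+14->C; (8,10):dx=+8,dy=+3->C
  (9,10):dx=+7,dy=-11->D
Step 2: C = 16, D = 29, total pairs = 45.
Step 3: tau = (C - D)/(n(n-1)/2) = (16 - 29)/45 = -0.288889.
Step 4: Exact two-sided p-value (enumerate n! = 3628800 permutations of y under H0): p = 0.291248.
Step 5: alpha = 0.1. fail to reject H0.

tau_b = -0.2889 (C=16, D=29), p = 0.291248, fail to reject H0.


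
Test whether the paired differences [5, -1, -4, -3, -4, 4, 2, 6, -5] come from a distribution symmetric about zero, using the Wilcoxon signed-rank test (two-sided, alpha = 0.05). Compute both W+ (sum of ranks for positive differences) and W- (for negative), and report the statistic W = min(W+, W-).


Step 1: Drop any zero differences (none here) and take |d_i|.
|d| = [5, 1, 4, 3, 4, 4, 2, 6, 5]
Step 2: Midrank |d_i| (ties get averaged ranks).
ranks: |5|->7.5, |1|->1, |4|->5, |3|->3, |4|->5, |4|->5, |2|->2, |6|->9, |5|->7.5
Step 3: Attach original signs; sum ranks with positive sign and with negative sign.
W+ = 7.5 + 5 + 2 + 9 = 23.5
W- = 1 + 5 + 3 + 5 + 7.5 = 21.5
(Check: W+ + W- = 45 should equal n(n+1)/2 = 45.)
Step 4: Test statistic W = min(W+, W-) = 21.5.
Step 5: Ties in |d|, so use the tie-corrected normal approximation.
        E[W] = n(n+1)/4 = 9*10/4 = 22.5.
        Tie groups: |d|=4 (t=3), |d|=5 (t=2); sum(t^3 - t) = 30.
        Var[W] = n(n+1)(2n+1)/24 - sum(t^3-t)/48 = 1710/24 - 30/48 = 70.625.
        z = (W - E[W]) / sqrt(Var[W]) = (21.5 - 22.5) / 8.4039 = -0.1190.
        Two-sided p = 2*Phi(z) = 0.905281.
Step 6: alpha = 0.05. fail to reject H0.

W+ = 23.5, W- = 21.5, W = min = 21.5, p = 0.905281, fail to reject H0.


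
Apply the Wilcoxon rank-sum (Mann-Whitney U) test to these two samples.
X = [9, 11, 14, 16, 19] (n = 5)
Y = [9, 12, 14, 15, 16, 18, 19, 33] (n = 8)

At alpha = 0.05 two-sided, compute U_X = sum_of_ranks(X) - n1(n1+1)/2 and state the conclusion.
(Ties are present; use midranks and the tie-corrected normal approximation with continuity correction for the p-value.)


Step 1: Combine and sort all 13 observations; assign midranks.
sorted (value, group): (9,X), (9,Y), (11,X), (12,Y), (14,X), (14,Y), (15,Y), (16,X), (16,Y), (18,Y), (19,X), (19,Y), (33,Y)
ranks: 9->1.5, 9->1.5, 11->3, 12->4, 14->5.5, 14->5.5, 15->7, 16->8.5, 16->8.5, 18->10, 19->11.5, 19->11.5, 33->13
Step 2: Rank sum for X: R1 = 1.5 + 3 + 5.5 + 8.5 + 11.5 = 30.
Step 3: U_X = R1 - n1(n1+1)/2 = 30 - 5*6/2 = 30 - 15 = 15.
       U_Y = n1*n2 - U_X = 40 - 15 = 25.
Step 4: Ties are present, so use the tie-corrected normal approximation (with continuity correction) for the p-value.
Step 5: p-value = 0.507726; compare to alpha = 0.05. fail to reject H0.

U_X = 15, p = 0.507726, fail to reject H0 at alpha = 0.05.


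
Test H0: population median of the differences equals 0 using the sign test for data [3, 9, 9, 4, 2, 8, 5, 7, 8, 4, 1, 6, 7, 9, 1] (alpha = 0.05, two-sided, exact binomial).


Step 1: Discard zero differences. Original n = 15; n_eff = number of nonzero differences = 15.
Nonzero differences (with sign): +3, +9, +9, +4, +2, +8, +5, +7, +8, +4, +1, +6, +7, +9, +1
Step 2: Count signs: positive = 15, negative = 0.
Step 3: Under H0: P(positive) = 0.5, so the number of positives S ~ Bin(15, 0.5).
Step 4: Two-sided exact p-value = sum of Bin(15,0.5) probabilities at or below the observed probability = 0.000061.
Step 5: alpha = 0.05. reject H0.

n_eff = 15, pos = 15, neg = 0, p = 0.000061, reject H0.


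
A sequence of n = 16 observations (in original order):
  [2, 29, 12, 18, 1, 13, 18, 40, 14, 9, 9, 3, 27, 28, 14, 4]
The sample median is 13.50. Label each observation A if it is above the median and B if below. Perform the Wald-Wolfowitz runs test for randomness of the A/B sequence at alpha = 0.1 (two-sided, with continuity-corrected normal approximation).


Step 1: Compute median = 13.50; label A = above, B = below.
Labels in order: BABABBAAABBBAAAB  (n_A = 8, n_B = 8)
Step 2: Count runs R = 9.
Step 3: Under H0 (random ordering), E[R] = 2*n_A*n_B/(n_A+n_B) + 1 = 2*8*8/16 + 1 = 9.0000.
        Var[R] = 2*n_A*n_B*(2*n_A*n_B - n_A - n_B) / ((n_A+n_B)^2 * (n_A+n_B-1)) = 14336/3840 = 3.7333.
        SD[R] = 1.9322.
Step 4: R = E[R], so z = 0 with no continuity correction.
Step 5: Two-sided p-value via normal approximation = 2*(1 - Phi(|z|)) = 1.000000.
Step 6: alpha = 0.1. fail to reject H0.

R = 9, z = 0.0000, p = 1.000000, fail to reject H0.


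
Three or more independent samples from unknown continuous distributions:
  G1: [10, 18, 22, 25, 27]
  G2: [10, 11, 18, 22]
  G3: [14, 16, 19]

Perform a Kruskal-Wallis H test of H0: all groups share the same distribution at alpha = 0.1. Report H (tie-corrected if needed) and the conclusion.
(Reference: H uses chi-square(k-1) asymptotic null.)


Step 1: Combine all N = 12 observations and assign midranks.
sorted (value, group, rank): (10,G1,1.5), (10,G2,1.5), (11,G2,3), (14,G3,4), (16,G3,5), (18,G1,6.5), (18,G2,6.5), (19,G3,8), (22,G1,9.5), (22,G2,9.5), (25,G1,11), (27,G1,12)
Step 2: Sum ranks within each group.
R_1 = 40.5 (n_1 = 5)
R_2 = 20.5 (n_2 = 4)
R_3 = 17 (n_3 = 3)
Step 3: H = 12/(N(N+1)) * sum(R_i^2/n_i) - 3(N+1)
     = 12/(12*13) * (40.5^2/5 + 20.5^2/4 + 17^2/3) - 3*13
     = 0.076923 * 529.446 - 39
     = 1.726603.
Step 4: Ties present; correction factor C = 1 - 18/(12^3 - 12) = 0.989510. Corrected H = 1.726603 / 0.989510 = 1.744906.
Step 5: Under H0, H ~ chi^2(2); p-value = 0.417925.
Step 6: alpha = 0.1. fail to reject H0.

H = 1.7449, df = 2, p = 0.417925, fail to reject H0.


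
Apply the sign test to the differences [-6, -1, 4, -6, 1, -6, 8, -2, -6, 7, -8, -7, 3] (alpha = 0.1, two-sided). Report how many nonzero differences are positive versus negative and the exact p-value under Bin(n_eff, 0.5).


Step 1: Discard zero differences. Original n = 13; n_eff = number of nonzero differences = 13.
Nonzero differences (with sign): -6, -1, +4, -6, +1, -6, +8, -2, -6, +7, -8, -7, +3
Step 2: Count signs: positive = 5, negative = 8.
Step 3: Under H0: P(positive) = 0.5, so the number of positives S ~ Bin(13, 0.5).
Step 4: Two-sided exact p-value = sum of Bin(13,0.5) probabilities at or below the observed probability = 0.581055.
Step 5: alpha = 0.1. fail to reject H0.

n_eff = 13, pos = 5, neg = 8, p = 0.581055, fail to reject H0.


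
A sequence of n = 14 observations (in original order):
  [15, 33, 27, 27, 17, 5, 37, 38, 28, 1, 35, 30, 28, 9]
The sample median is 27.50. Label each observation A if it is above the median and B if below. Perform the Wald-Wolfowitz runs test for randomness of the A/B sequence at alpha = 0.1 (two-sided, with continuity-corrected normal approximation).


Step 1: Compute median = 27.50; label A = above, B = below.
Labels in order: BABBBBAAABAAAB  (n_A = 7, n_B = 7)
Step 2: Count runs R = 7.
Step 3: Under H0 (random ordering), E[R] = 2*n_A*n_B/(n_A+n_B) + 1 = 2*7*7/14 + 1 = 8.0000.
        Var[R] = 2*n_A*n_B*(2*n_A*n_B - n_A - n_B) / ((n_A+n_B)^2 * (n_A+n_B-1)) = 8232/2548 = 3.2308.
        SD[R] = 1.7974.
Step 4: Continuity-corrected z = (R + 0.5 - E[R]) / SD[R] = (7 + 0.5 - 8.0000) / 1.7974 = -0.2782.
Step 5: Two-sided p-value via normal approximation = 2*(1 - Phi(|z|)) = 0.780879.
Step 6: alpha = 0.1. fail to reject H0.

R = 7, z = -0.2782, p = 0.780879, fail to reject H0.


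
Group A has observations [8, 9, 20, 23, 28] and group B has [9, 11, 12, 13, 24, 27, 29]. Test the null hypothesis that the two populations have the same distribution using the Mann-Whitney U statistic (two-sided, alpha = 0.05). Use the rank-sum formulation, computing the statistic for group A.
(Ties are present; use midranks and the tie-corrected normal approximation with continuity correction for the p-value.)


Step 1: Combine and sort all 12 observations; assign midranks.
sorted (value, group): (8,X), (9,X), (9,Y), (11,Y), (12,Y), (13,Y), (20,X), (23,X), (24,Y), (27,Y), (28,X), (29,Y)
ranks: 8->1, 9->2.5, 9->2.5, 11->4, 12->5, 13->6, 20->7, 23->8, 24->9, 27->10, 28->11, 29->12
Step 2: Rank sum for X: R1 = 1 + 2.5 + 7 + 8 + 11 = 29.5.
Step 3: U_X = R1 - n1(n1+1)/2 = 29.5 - 5*6/2 = 29.5 - 15 = 14.5.
       U_Y = n1*n2 - U_X = 35 - 14.5 = 20.5.
Step 4: Ties are present, so use the tie-corrected normal approximation (with continuity correction) for the p-value.
Step 5: p-value = 0.684221; compare to alpha = 0.05. fail to reject H0.

U_X = 14.5, p = 0.684221, fail to reject H0 at alpha = 0.05.


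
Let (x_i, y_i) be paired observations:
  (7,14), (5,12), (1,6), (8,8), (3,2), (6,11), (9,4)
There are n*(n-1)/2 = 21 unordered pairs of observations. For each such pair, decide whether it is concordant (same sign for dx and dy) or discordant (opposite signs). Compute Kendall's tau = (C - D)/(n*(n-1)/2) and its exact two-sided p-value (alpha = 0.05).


Step 1: Enumerate the 21 unordered pairs (i,j) with i<j and classify each by sign(x_j-x_i) * sign(y_j-y_i).
  (1,2):dx=-2,dy=-2->C; (1,3):dx=-6,dy=-8->C; (1,4):dx=+1,dy=-6->D; (1,5):dx=-4,dy=-12->C
  (1,6):dx=-1,dy=-3->C; (1,7):dx=+2,dy=-10->D; (2,3):dx=-4,dy=-6->C; (2,4):dx=+3,dy=-4->D
  (2,5):dx=-2,dy=-10->C; (2,6):dx=+1,dy=-1->D; (2,7):dx=+4,dy=-8->D; (3,4):dx=+7,dy=+2->C
  (3,5):dx=+2,dy=-4->D; (3,6):dx=+5,dy=+5->C; (3,7):dx=+8,dy=-2->D; (4,5):dx=-5,dy=-6->C
  (4,6):dx=-2,dy=+3->D; (4,7):dx=+1,dy=-4->D; (5,6):dx=+3,dy=+9->C; (5,7):dx=+6,dy=+2->C
  (6,7):dx=+3,dy=-7->D
Step 2: C = 11, D = 10, total pairs = 21.
Step 3: tau = (C - D)/(n(n-1)/2) = (11 - 10)/21 = 0.047619.
Step 4: Exact two-sided p-value (enumerate n! = 5040 permutations of y under H0): p = 1.000000.
Step 5: alpha = 0.05. fail to reject H0.

tau_b = 0.0476 (C=11, D=10), p = 1.000000, fail to reject H0.
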